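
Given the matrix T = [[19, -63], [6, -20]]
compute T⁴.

[[-89, 315], [-30, 106]]

tr T = -1 and det T = -2, so the characteristic polynomial is λ² − (-1)λ + (-2) with roots -2 and 1.
Eigenvectors give P = [[3, -7], [1, -2]] with P⁻¹ = [[-2, 7], [-1, 3]], and T = P·diag(-2, 1)·P⁻¹.
Then T⁴ = P·diag(16, 1)·P⁻¹ = [[48, -7], [16, -2]] · [[-2, 7], [-1, 3]] = [[-89, 315], [-30, 106]].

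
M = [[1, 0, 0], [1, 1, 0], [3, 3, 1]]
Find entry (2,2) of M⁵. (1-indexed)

M = I + N where N = [[0, 0, 0], [1, 0, 0], [3, 3, 0]] is strictly lower-triangular, so N³ = 0.
(I + N)⁵ = I + 5·N + 10·N² = [[1, 0, 0], [5, 1, 0], [45, 15, 1]].

1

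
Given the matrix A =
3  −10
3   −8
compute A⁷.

tr A = −5 and det A = 6, so the characteristic polynomial is λ² − (−5)λ + (6) with roots −3 and −2.
Eigenvectors give P = [[−5, 2], [−3, 1]] with P⁻¹ = [[1, −2], [3, −5]], and A = P·diag(−3, −2)·P⁻¹.
Then A⁷ = P·diag(−2187, −128)·P⁻¹ = [[10935, −256], [6561, −128]] · [[1, −2], [3, −5]] = [[10167, −20590], [6177, −12482]].

[[10167, −20590], [6177, −12482]]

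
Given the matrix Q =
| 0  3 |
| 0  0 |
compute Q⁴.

Q is strictly triangular, hence nilpotent: Q² = 0, so Q⁴ = 0.

[[0, 0], [0, 0]]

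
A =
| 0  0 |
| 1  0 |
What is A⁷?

[[0, 0], [0, 0]]

A is strictly triangular, hence nilpotent: A² = 0, so A⁷ = 0.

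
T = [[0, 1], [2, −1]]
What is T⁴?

T² = [[2, −1], [−2, 3]]
T³ = [[−2, 3], [6, −5]]
T⁴ = [[6, −5], [−10, 11]]

[[6, −5], [−10, 11]]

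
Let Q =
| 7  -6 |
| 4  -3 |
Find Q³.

[[79, -78], [52, -51]]

tr Q = 4 and det Q = 3, so the characteristic polynomial is λ² − (4)λ + (3) with roots 3 and 1.
Eigenvectors give P = [[-3, 1], [-2, 1]] with P⁻¹ = [[-1, 1], [-2, 3]], and Q = P·diag(3, 1)·P⁻¹.
Then Q³ = P·diag(27, 1)·P⁻¹ = [[-81, 1], [-54, 1]] · [[-1, 1], [-2, 3]] = [[79, -78], [52, -51]].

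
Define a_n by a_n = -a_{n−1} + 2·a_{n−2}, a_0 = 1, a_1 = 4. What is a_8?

-254

With companion matrix C = [[-1, 2], [1, 0]], [a_n, a_{n−1}]ᵀ = C·[a_{n−1}, a_{n−2}]ᵀ, so [a_8, a_7]ᵀ = C^7·[a_1, a_0]ᵀ.
C^7 = [[-85, 86], [43, -42]], giving [a_8, a_7]ᵀ = [[-254], [130]].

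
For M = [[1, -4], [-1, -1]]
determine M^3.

M^2 = [[5, 0], [0, 5]]
M^3 = [[5, -20], [-5, -5]]

[[5, -20], [-5, -5]]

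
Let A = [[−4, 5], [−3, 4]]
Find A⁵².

[[1, 0], [0, 1]]

A² = I (check: tr A = 0 and det A = −1), so A⁵² = I since 52 is even.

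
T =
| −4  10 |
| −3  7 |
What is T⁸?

tr T = 3 and det T = 2, so the characteristic polynomial is λ² − (3)λ + (2) with roots 2 and 1.
Eigenvectors give P = [[−5, 2], [−3, 1]] with P⁻¹ = [[1, −2], [3, −5]], and T = P·diag(2, 1)·P⁻¹.
Then T⁸ = P·diag(256, 1)·P⁻¹ = [[−1280, 2], [−768, 1]] · [[1, −2], [3, −5]] = [[−1274, 2550], [−765, 1531]].

[[−1274, 2550], [−765, 1531]]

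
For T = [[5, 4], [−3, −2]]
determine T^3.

tr T = 3 and det T = 2, so the characteristic polynomial is λ² − (3)λ + (2) with roots 1 and 2.
Eigenvectors give P = [[1, −4], [−1, 3]] with P⁻¹ = [[−3, −4], [−1, −1]], and T = P·diag(1, 2)·P⁻¹.
Then T^3 = P·diag(1, 8)·P⁻¹ = [[1, −32], [−1, 24]] · [[−3, −4], [−1, −1]] = [[29, 28], [−21, −20]].

[[29, 28], [−21, −20]]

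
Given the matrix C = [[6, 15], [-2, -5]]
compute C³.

C² = C (a projection; rank 1, trace 1), so C³ = C.

[[6, 15], [-2, -5]]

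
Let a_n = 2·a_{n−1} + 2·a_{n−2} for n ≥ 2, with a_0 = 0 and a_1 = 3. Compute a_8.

With companion matrix Q = [[2, 2], [1, 0]], [a_n, a_{n−1}]ᵀ = Q·[a_{n−1}, a_{n−2}]ᵀ, so [a_8, a_7]ᵀ = Q^7·[a_1, a_0]ᵀ.
Q^7 = [[896, 656], [328, 240]], giving [a_8, a_7]ᵀ = [[2688], [984]].

2688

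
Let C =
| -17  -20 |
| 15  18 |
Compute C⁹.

tr C = 1 and det C = -6, so the characteristic polynomial is λ² − (1)λ + (-6) with roots 3 and -2.
Eigenvectors give P = [[-1, 4], [1, -3]] with P⁻¹ = [[3, 4], [1, 1]], and C = P·diag(3, -2)·P⁻¹.
Then C⁹ = P·diag(19683, -512)·P⁻¹ = [[-19683, -2048], [19683, 1536]] · [[3, 4], [1, 1]] = [[-61097, -80780], [60585, 80268]].

[[-61097, -80780], [60585, 80268]]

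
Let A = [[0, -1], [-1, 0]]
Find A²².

A² = I (check: tr A = 0 and det A = -1), so A²² = I since 22 is even.

[[1, 0], [0, 1]]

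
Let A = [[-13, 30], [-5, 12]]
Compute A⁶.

[[2059, -3990], [665, -1266]]

tr A = -1 and det A = -6, so the characteristic polynomial is λ² − (-1)λ + (-6) with roots -3 and 2.
Eigenvectors give P = [[3, -2], [1, -1]] with P⁻¹ = [[1, -2], [1, -3]], and A = P·diag(-3, 2)·P⁻¹.
Then A⁶ = P·diag(729, 64)·P⁻¹ = [[2187, -128], [729, -64]] · [[1, -2], [1, -3]] = [[2059, -3990], [665, -1266]].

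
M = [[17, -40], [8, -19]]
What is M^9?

[[78737, -196840], [39368, -98419]]

tr M = -2 and det M = -3, so the characteristic polynomial is λ² − (-2)λ + (-3) with roots 1 and -3.
Eigenvectors give P = [[5, 2], [2, 1]] with P⁻¹ = [[1, -2], [-2, 5]], and M = P·diag(1, -3)·P⁻¹.
Then M^9 = P·diag(1, -19683)·P⁻¹ = [[5, -39366], [2, -19683]] · [[1, -2], [-2, 5]] = [[78737, -196840], [39368, -98419]].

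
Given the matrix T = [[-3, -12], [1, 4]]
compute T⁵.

T² = T (a projection; rank 1, trace 1), so T⁵ = T.

[[-3, -12], [1, 4]]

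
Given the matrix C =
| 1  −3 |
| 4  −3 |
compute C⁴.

C² = [[−11, 6], [−8, −3]]
C³ = [[13, 15], [−20, 33]]
C⁴ = [[73, −84], [112, −39]]

[[73, −84], [112, −39]]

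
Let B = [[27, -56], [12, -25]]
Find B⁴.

tr B = 2 and det B = -3, so the characteristic polynomial is λ² − (2)λ + (-3) with roots -1 and 3.
Eigenvectors give P = [[2, 7], [1, 3]] with P⁻¹ = [[-3, 7], [1, -2]], and B = P·diag(-1, 3)·P⁻¹.
Then B⁴ = P·diag(1, 81)·P⁻¹ = [[2, 567], [1, 243]] · [[-3, 7], [1, -2]] = [[561, -1120], [240, -479]].

[[561, -1120], [240, -479]]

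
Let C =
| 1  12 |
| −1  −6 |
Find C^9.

[[57001, 230052], [−19171, −77196]]

tr C = −5 and det C = 6, so the characteristic polynomial is λ² − (−5)λ + (6) with roots −3 and −2.
Eigenvectors give P = [[−3, 4], [1, −1]] with P⁻¹ = [[1, 4], [1, 3]], and C = P·diag(−3, −2)·P⁻¹.
Then C^9 = P·diag(−19683, −512)·P⁻¹ = [[59049, −2048], [−19683, 512]] · [[1, 4], [1, 3]] = [[57001, 230052], [−19171, −77196]].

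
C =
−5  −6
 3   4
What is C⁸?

[[511, 510], [−255, −254]]

tr C = −1 and det C = −2, so the characteristic polynomial is λ² − (−1)λ + (−2) with roots 1 and −2.
Eigenvectors give P = [[−1, 2], [1, −1]] with P⁻¹ = [[1, 2], [1, 1]], and C = P·diag(1, −2)·P⁻¹.
Then C⁸ = P·diag(1, 256)·P⁻¹ = [[−1, 512], [1, −256]] · [[1, 2], [1, 1]] = [[511, 510], [−255, −254]].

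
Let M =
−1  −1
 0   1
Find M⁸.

M² = I (check: tr M = 0 and det M = −1), so M⁸ = I since 8 is even.

[[1, 0], [0, 1]]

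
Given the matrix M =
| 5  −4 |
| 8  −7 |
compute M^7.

[[2189, −2188], [4376, −4375]]

tr M = −2 and det M = −3, so the characteristic polynomial is λ² − (−2)λ + (−3) with roots 1 and −3.
Eigenvectors give P = [[1, 1], [1, 2]] with P⁻¹ = [[2, −1], [−1, 1]], and M = P·diag(1, −3)·P⁻¹.
Then M^7 = P·diag(1, −2187)·P⁻¹ = [[1, −2187], [1, −4374]] · [[2, −1], [−1, 1]] = [[2189, −2188], [4376, −4375]].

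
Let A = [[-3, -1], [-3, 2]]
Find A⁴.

[[147, 19], [57, 52]]

A² = [[12, 1], [3, 7]]
A³ = [[-39, -10], [-30, 11]]
A⁴ = [[147, 19], [57, 52]]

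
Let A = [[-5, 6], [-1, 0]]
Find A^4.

[[211, -390], [65, -114]]

tr A = -5 and det A = 6, so the characteristic polynomial is λ² − (-5)λ + (6) with roots -2 and -3.
Eigenvectors give P = [[-2, -3], [-1, -1]] with P⁻¹ = [[1, -3], [-1, 2]], and A = P·diag(-2, -3)·P⁻¹.
Then A^4 = P·diag(16, 81)·P⁻¹ = [[-32, -243], [-16, -81]] · [[1, -3], [-1, 2]] = [[211, -390], [65, -114]].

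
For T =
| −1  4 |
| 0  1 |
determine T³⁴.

T² = I (check: tr T = 0 and det T = −1), so T³⁴ = I since 34 is even.

[[1, 0], [0, 1]]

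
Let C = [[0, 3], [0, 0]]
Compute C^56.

[[0, 0], [0, 0]]

C is strictly triangular, hence nilpotent: C^2 = 0, so C^56 = 0.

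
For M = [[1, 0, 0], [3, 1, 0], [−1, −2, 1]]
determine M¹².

M = I + N where N = [[0, 0, 0], [3, 0, 0], [−1, −2, 0]] is strictly lower-triangular, so N³ = 0.
(I + N)¹² = I + 12·N + 66·N² = [[1, 0, 0], [36, 1, 0], [−408, −24, 1]].

[[1, 0, 0], [36, 1, 0], [−408, −24, 1]]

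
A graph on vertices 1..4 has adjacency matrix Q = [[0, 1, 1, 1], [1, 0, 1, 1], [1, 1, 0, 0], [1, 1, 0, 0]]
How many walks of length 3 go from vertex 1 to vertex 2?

5

The number of length-3 walks from vertex 1 to vertex 2 is entry (1,2) of Q^3, where Q is the adjacency matrix.
Q^2 = [[3, 2, 1, 1], [2, 3, 1, 1], [1, 1, 2, 2], [1, 1, 2, 2]]
Q^3 = [[4, 5, 5, 5], [5, 4, 5, 5], [5, 5, 2, 2], [5, 5, 2, 2]]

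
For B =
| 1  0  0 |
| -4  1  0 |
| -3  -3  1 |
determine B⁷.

B = I + N where N = [[0, 0, 0], [-4, 0, 0], [-3, -3, 0]] is strictly lower-triangular, so N³ = 0.
(I + N)⁷ = I + 7·N + 21·N² = [[1, 0, 0], [-28, 1, 0], [231, -21, 1]].

[[1, 0, 0], [-28, 1, 0], [231, -21, 1]]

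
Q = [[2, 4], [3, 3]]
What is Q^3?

[[92, 124], [93, 123]]

Q^2 = [[16, 20], [15, 21]]
Q^3 = [[92, 124], [93, 123]]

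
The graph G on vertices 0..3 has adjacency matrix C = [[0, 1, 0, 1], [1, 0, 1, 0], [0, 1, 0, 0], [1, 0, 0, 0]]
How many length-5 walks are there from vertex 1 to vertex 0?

The number of length-5 walks from vertex 1 to vertex 0 is entry (1,0) of C⁵, where C is the adjacency matrix.
C² = [[2, 0, 1, 0], [0, 2, 0, 1], [1, 0, 1, 0], [0, 1, 0, 1]]
C³ = [[0, 3, 0, 2], [3, 0, 2, 0], [0, 2, 0, 1], [2, 0, 1, 0]]
C⁴ = [[5, 0, 3, 0], [0, 5, 0, 3], [3, 0, 2, 0], [0, 3, 0, 2]]
C⁵ = [[0, 8, 0, 5], [8, 0, 5, 0], [0, 5, 0, 3], [5, 0, 3, 0]]

8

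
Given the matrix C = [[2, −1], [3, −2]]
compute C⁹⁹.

[[2, −1], [3, −2]]

C² = I (check: tr C = 0 and det C = −1), so C⁹⁹ = C since 99 is odd.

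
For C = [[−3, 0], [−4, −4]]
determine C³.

[[−27, 0], [−148, −64]]

C² = [[9, 0], [28, 16]]
C³ = [[−27, 0], [−148, −64]]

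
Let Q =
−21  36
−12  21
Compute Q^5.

tr Q = 0 and det Q = −9, so the characteristic polynomial is λ² − (0)λ + (−9) with roots 3 and −3.
Eigenvectors give P = [[3, −2], [2, −1]] with P⁻¹ = [[−1, 2], [−2, 3]], and Q = P·diag(3, −3)·P⁻¹.
Then Q^5 = P·diag(243, −243)·P⁻¹ = [[729, 486], [486, 243]] · [[−1, 2], [−2, 3]] = [[−1701, 2916], [−972, 1701]].

[[−1701, 2916], [−972, 1701]]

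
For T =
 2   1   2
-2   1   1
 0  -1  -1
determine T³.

T² = [[2, 1, 3], [-6, -2, -4], [2, 0, 0]]
T³ = [[2, 0, 2], [-8, -4, -10], [4, 2, 4]]

[[2, 0, 2], [-8, -4, -10], [4, 2, 4]]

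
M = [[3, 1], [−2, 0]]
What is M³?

[[15, 7], [−14, −6]]

tr M = 3 and det M = 2, so the characteristic polynomial is λ² − (3)λ + (2) with roots 1 and 2.
Eigenvectors give P = [[1, 1], [−2, −1]] with P⁻¹ = [[−1, −1], [2, 1]], and M = P·diag(1, 2)·P⁻¹.
Then M³ = P·diag(1, 8)·P⁻¹ = [[1, 8], [−2, −8]] · [[−1, −1], [2, 1]] = [[15, 7], [−14, −6]].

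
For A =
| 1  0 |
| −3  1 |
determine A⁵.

[[1, 0], [−15, 1]]

A = I + N where N = [[0, 0], [−3, 0]] is strictly lower-triangular, so N² = 0.
(I + N)⁵ = I + 5·N = [[1, 0], [−15, 1]].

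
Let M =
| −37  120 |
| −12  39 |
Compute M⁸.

[[−59039, 196800], [−19680, 65601]]

tr M = 2 and det M = −3, so the characteristic polynomial is λ² − (2)λ + (−3) with roots 3 and −1.
Eigenvectors give P = [[3, −10], [1, −3]] with P⁻¹ = [[−3, 10], [−1, 3]], and M = P·diag(3, −1)·P⁻¹.
Then M⁸ = P·diag(6561, 1)·P⁻¹ = [[19683, −10], [6561, −3]] · [[−3, 10], [−1, 3]] = [[−59039, 196800], [−19680, 65601]].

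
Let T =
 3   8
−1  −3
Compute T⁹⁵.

[[3, 8], [−1, −3]]

T² = I (check: tr T = 0 and det T = −1), so T⁹⁵ = T since 95 is odd.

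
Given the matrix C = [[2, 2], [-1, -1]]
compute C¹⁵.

[[2, 2], [-1, -1]]

C² = C (a projection; rank 1, trace 1), so C¹⁵ = C.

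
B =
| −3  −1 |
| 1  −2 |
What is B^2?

[[8, 5], [−5, 3]]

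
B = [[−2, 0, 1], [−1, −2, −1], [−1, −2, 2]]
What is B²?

[[3, −2, 0], [5, 6, −1], [2, 0, 5]]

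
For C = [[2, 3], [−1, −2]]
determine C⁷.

[[2, 3], [−1, −2]]

C² = I (check: tr C = 0 and det C = −1), so C⁷ = C since 7 is odd.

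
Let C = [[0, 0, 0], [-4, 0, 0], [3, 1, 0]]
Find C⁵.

C is strictly triangular, hence nilpotent: C³ = 0, so C⁵ = 0.

[[0, 0, 0], [0, 0, 0], [0, 0, 0]]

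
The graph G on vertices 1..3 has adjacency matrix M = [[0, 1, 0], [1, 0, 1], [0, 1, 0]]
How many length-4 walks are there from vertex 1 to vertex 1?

The number of length-4 walks from vertex 1 to vertex 1 is entry (1,1) of M⁴, where M is the adjacency matrix.
M² = [[1, 0, 1], [0, 2, 0], [1, 0, 1]]
M³ = [[0, 2, 0], [2, 0, 2], [0, 2, 0]]
M⁴ = [[2, 0, 2], [0, 4, 0], [2, 0, 2]]

2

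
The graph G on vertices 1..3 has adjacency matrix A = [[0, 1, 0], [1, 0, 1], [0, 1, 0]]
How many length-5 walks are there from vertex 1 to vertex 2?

4

The number of length-5 walks from vertex 1 to vertex 2 is entry (1,2) of A⁵, where A is the adjacency matrix.
A² = [[1, 0, 1], [0, 2, 0], [1, 0, 1]]
A³ = [[0, 2, 0], [2, 0, 2], [0, 2, 0]]
A⁴ = [[2, 0, 2], [0, 4, 0], [2, 0, 2]]
A⁵ = [[0, 4, 0], [4, 0, 4], [0, 4, 0]]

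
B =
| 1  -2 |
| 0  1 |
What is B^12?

B = I + N where N = [[0, -2], [0, 0]] is strictly upper-triangular, so N^2 = 0.
(I + N)^12 = I + 12·N = [[1, -24], [0, 1]].

[[1, -24], [0, 1]]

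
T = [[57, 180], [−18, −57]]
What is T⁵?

tr T = 0 and det T = −9, so the characteristic polynomial is λ² − (0)λ + (−9) with roots 3 and −3.
Eigenvectors give P = [[10, 3], [−3, −1]] with P⁻¹ = [[1, 3], [−3, −10]], and T = P·diag(3, −3)·P⁻¹.
Then T⁵ = P·diag(243, −243)·P⁻¹ = [[2430, −729], [−729, 243]] · [[1, 3], [−3, −10]] = [[4617, 14580], [−1458, −4617]].

[[4617, 14580], [−1458, −4617]]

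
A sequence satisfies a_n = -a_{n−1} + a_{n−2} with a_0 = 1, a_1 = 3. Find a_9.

With companion matrix T = [[-1, 1], [1, 0]], [a_n, a_{n−1}]ᵀ = T·[a_{n−1}, a_{n−2}]ᵀ, so [a_9, a_8]ᵀ = T⁸·[a_1, a_0]ᵀ.
T⁸ = [[34, -21], [-21, 13]], giving [a_9, a_8]ᵀ = [[81], [-50]].

81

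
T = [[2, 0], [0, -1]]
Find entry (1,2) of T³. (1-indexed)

0

T² = [[4, 0], [0, 1]]
T³ = [[8, 0], [0, -1]]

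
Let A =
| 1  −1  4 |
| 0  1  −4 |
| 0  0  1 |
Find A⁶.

[[1, −6, 84], [0, 1, −24], [0, 0, 1]]

A = I + N where N = [[0, −1, 4], [0, 0, −4], [0, 0, 0]] is strictly upper-triangular, so N³ = 0.
(I + N)⁶ = I + 6·N + 15·N² = [[1, −6, 84], [0, 1, −24], [0, 0, 1]].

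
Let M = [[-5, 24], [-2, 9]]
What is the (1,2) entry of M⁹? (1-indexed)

236184

tr M = 4 and det M = 3, so the characteristic polynomial is λ² − (4)λ + (3) with roots 3 and 1.
Eigenvectors give P = [[3, 4], [1, 1]] with P⁻¹ = [[-1, 4], [1, -3]], and M = P·diag(3, 1)·P⁻¹.
Then M⁹ = P·diag(19683, 1)·P⁻¹ = [[59049, 4], [19683, 1]] · [[-1, 4], [1, -3]] = [[-59045, 236184], [-19682, 78729]].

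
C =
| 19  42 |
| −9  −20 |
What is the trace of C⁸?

tr C = −1 and det C = −2, so the characteristic polynomial is λ² − (−1)λ + (−2) with roots −2 and 1.
Eigenvectors give P = [[−2, 7], [1, −3]] with P⁻¹ = [[3, 7], [1, 2]], and C = P·diag(−2, 1)·P⁻¹.
Then C⁸ = P·diag(256, 1)·P⁻¹ = [[−512, 7], [256, −3]] · [[3, 7], [1, 2]] = [[−1529, −3570], [765, 1786]].

257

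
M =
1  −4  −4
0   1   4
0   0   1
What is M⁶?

[[1, −24, −264], [0, 1, 24], [0, 0, 1]]

M = I + N where N = [[0, −4, −4], [0, 0, 4], [0, 0, 0]] is strictly upper-triangular, so N³ = 0.
(I + N)⁶ = I + 6·N + 15·N² = [[1, −24, −264], [0, 1, 24], [0, 0, 1]].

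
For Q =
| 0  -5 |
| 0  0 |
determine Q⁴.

[[0, 0], [0, 0]]

Q is strictly triangular, hence nilpotent: Q² = 0, so Q⁴ = 0.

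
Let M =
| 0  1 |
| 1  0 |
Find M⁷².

M² = I (check: tr M = 0 and det M = -1), so M⁷² = I since 72 is even.

[[1, 0], [0, 1]]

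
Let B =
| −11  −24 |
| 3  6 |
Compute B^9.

[[−173051, −460104], [57513, 152856]]

tr B = −5 and det B = 6, so the characteristic polynomial is λ² − (−5)λ + (6) with roots −3 and −2.
Eigenvectors give P = [[−3, 8], [1, −3]] with P⁻¹ = [[−3, −8], [−1, −3]], and B = P·diag(−3, −2)·P⁻¹.
Then B^9 = P·diag(−19683, −512)·P⁻¹ = [[59049, −4096], [−19683, 1536]] · [[−3, −8], [−1, −3]] = [[−173051, −460104], [57513, 152856]].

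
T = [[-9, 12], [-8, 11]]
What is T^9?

[[-39369, 59052], [-39368, 59051]]

tr T = 2 and det T = -3, so the characteristic polynomial is λ² − (2)λ + (-3) with roots 3 and -1.
Eigenvectors give P = [[1, 3], [1, 2]] with P⁻¹ = [[-2, 3], [1, -1]], and T = P·diag(3, -1)·P⁻¹.
Then T^9 = P·diag(19683, -1)·P⁻¹ = [[19683, -3], [19683, -2]] · [[-2, 3], [1, -1]] = [[-39369, 59052], [-39368, 59051]].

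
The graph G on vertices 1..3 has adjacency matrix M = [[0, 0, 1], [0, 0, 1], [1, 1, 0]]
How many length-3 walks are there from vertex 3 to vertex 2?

The number of length-3 walks from vertex 3 to vertex 2 is entry (3,2) of M³, where M is the adjacency matrix.
M² = [[1, 1, 0], [1, 1, 0], [0, 0, 2]]
M³ = [[0, 0, 2], [0, 0, 2], [2, 2, 0]]

2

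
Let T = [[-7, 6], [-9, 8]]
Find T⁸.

[[-509, 510], [-765, 766]]

tr T = 1 and det T = -2, so the characteristic polynomial is λ² − (1)λ + (-2) with roots -1 and 2.
Eigenvectors give P = [[1, -2], [1, -3]] with P⁻¹ = [[3, -2], [1, -1]], and T = P·diag(-1, 2)·P⁻¹.
Then T⁸ = P·diag(1, 256)·P⁻¹ = [[1, -512], [1, -768]] · [[3, -2], [1, -1]] = [[-509, 510], [-765, 766]].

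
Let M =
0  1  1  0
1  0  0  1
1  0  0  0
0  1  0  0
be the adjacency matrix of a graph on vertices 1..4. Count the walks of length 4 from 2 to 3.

3

The number of length-4 walks from vertex 2 to vertex 3 is entry (2,3) of M^4, where M is the adjacency matrix.
M^2 = [[2, 0, 0, 1], [0, 2, 1, 0], [0, 1, 1, 0], [1, 0, 0, 1]]
M^3 = [[0, 3, 2, 0], [3, 0, 0, 2], [2, 0, 0, 1], [0, 2, 1, 0]]
M^4 = [[5, 0, 0, 3], [0, 5, 3, 0], [0, 3, 2, 0], [3, 0, 0, 2]]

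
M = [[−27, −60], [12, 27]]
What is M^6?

tr M = 0 and det M = −9, so the characteristic polynomial is λ² − (0)λ + (−9) with roots 3 and −3.
Eigenvectors give P = [[−2, 5], [1, −2]] with P⁻¹ = [[2, 5], [1, 2]], and M = P·diag(3, −3)·P⁻¹.
Then M^6 = P·diag(729, 729)·P⁻¹ = [[−1458, 3645], [729, −1458]] · [[2, 5], [1, 2]] = [[729, 0], [0, 729]].

[[729, 0], [0, 729]]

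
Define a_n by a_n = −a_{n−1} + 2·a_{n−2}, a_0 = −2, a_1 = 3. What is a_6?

−107

With companion matrix M = [[−1, 2], [1, 0]], [a_n, a_{n−1}]ᵀ = M·[a_{n−1}, a_{n−2}]ᵀ, so [a_6, a_5]ᵀ = M⁵·[a_1, a_0]ᵀ.
M⁵ = [[−21, 22], [11, −10]], giving [a_6, a_5]ᵀ = [[−107], [53]].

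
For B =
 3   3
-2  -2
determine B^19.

B² = B (a projection; rank 1, trace 1), so B^19 = B.

[[3, 3], [-2, -2]]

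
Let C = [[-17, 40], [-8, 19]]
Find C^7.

tr C = 2 and det C = -3, so the characteristic polynomial is λ² − (2)λ + (-3) with roots -1 and 3.
Eigenvectors give P = [[-5, -2], [-2, -1]] with P⁻¹ = [[-1, 2], [2, -5]], and C = P·diag(-1, 3)·P⁻¹.
Then C^7 = P·diag(-1, 2187)·P⁻¹ = [[5, -4374], [2, -2187]] · [[-1, 2], [2, -5]] = [[-8753, 21880], [-4376, 10939]].

[[-8753, 21880], [-4376, 10939]]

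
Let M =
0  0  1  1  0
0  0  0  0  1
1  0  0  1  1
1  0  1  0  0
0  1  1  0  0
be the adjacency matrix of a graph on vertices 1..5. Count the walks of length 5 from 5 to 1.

7

The number of length-5 walks from vertex 5 to vertex 1 is entry (5,1) of M⁵, where M is the adjacency matrix.
M² = [[2, 0, 1, 1, 1], [0, 1, 1, 0, 0], [1, 1, 3, 1, 0], [1, 0, 1, 2, 1], [1, 0, 0, 1, 2]]
M³ = [[2, 1, 4, 3, 1], [1, 0, 0, 1, 2], [4, 0, 2, 4, 4], [3, 1, 4, 2, 1], [1, 2, 4, 1, 0]]
M⁴ = [[7, 1, 6, 6, 5], [1, 2, 4, 1, 0], [6, 4, 12, 6, 2], [6, 1, 6, 7, 5], [5, 0, 2, 5, 6]]
M⁵ = [[12, 5, 18, 13, 7], [5, 0, 2, 5, 6], [18, 2, 14, 18, 16], [13, 5, 18, 12, 7], [7, 6, 16, 7, 2]]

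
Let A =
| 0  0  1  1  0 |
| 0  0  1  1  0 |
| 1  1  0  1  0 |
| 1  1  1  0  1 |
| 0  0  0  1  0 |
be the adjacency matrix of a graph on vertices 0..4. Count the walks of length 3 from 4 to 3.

4

The number of length-3 walks from vertex 4 to vertex 3 is entry (4,3) of A³, where A is the adjacency matrix.
A² = [[2, 2, 1, 1, 1], [2, 2, 1, 1, 1], [1, 1, 3, 2, 1], [1, 1, 2, 4, 0], [1, 1, 1, 0, 1]]
A³ = [[2, 2, 5, 6, 1], [2, 2, 5, 6, 1], [5, 5, 4, 6, 2], [6, 6, 6, 4, 4], [1, 1, 2, 4, 0]]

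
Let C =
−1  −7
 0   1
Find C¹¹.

C² = I (check: tr C = 0 and det C = −1), so C¹¹ = C since 11 is odd.

[[−1, −7], [0, 1]]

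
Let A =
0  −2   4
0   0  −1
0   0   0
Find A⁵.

[[0, 0, 0], [0, 0, 0], [0, 0, 0]]

A is strictly triangular, hence nilpotent: A³ = 0, so A⁵ = 0.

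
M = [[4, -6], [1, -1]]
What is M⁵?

tr M = 3 and det M = 2, so the characteristic polynomial is λ² − (3)λ + (2) with roots 1 and 2.
Eigenvectors give P = [[2, 3], [1, 1]] with P⁻¹ = [[-1, 3], [1, -2]], and M = P·diag(1, 2)·P⁻¹.
Then M⁵ = P·diag(1, 32)·P⁻¹ = [[2, 96], [1, 32]] · [[-1, 3], [1, -2]] = [[94, -186], [31, -61]].

[[94, -186], [31, -61]]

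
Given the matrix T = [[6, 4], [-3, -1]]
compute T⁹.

[[77196, 76684], [-57513, -57001]]

tr T = 5 and det T = 6, so the characteristic polynomial is λ² − (5)λ + (6) with roots 3 and 2.
Eigenvectors give P = [[4, -1], [-3, 1]] with P⁻¹ = [[1, 1], [3, 4]], and T = P·diag(3, 2)·P⁻¹.
Then T⁹ = P·diag(19683, 512)·P⁻¹ = [[78732, -512], [-59049, 512]] · [[1, 1], [3, 4]] = [[77196, 76684], [-57513, -57001]].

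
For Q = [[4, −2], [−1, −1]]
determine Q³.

Q² = [[18, −6], [−3, 3]]
Q³ = [[78, −30], [−15, 3]]

[[78, −30], [−15, 3]]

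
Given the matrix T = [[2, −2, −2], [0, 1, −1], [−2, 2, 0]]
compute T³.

T² = [[8, −10, −2], [2, −1, −1], [−4, 6, 2]]
T³ = [[20, −30, −6], [6, −7, −3], [−12, 18, 2]]

[[20, −30, −6], [6, −7, −3], [−12, 18, 2]]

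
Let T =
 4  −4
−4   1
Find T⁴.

T² = [[32, −20], [−20, 17]]
T³ = [[208, −148], [−148, 97]]
T⁴ = [[1424, −980], [−980, 689]]

[[1424, −980], [−980, 689]]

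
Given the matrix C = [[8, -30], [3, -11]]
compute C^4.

[[-134, 450], [-45, 151]]

tr C = -3 and det C = 2, so the characteristic polynomial is λ² − (-3)λ + (2) with roots -1 and -2.
Eigenvectors give P = [[10, 3], [3, 1]] with P⁻¹ = [[1, -3], [-3, 10]], and C = P·diag(-1, -2)·P⁻¹.
Then C^4 = P·diag(1, 16)·P⁻¹ = [[10, 48], [3, 16]] · [[1, -3], [-3, 10]] = [[-134, 450], [-45, 151]].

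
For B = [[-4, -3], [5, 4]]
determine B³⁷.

B² = I (check: tr B = 0 and det B = -1), so B³⁷ = B since 37 is odd.

[[-4, -3], [5, 4]]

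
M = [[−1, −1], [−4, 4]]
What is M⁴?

M² = [[5, −3], [−12, 20]]
M³ = [[7, −17], [−68, 92]]
M⁴ = [[61, −75], [−300, 436]]

[[61, −75], [−300, 436]]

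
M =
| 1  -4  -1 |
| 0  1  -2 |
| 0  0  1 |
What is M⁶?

[[1, -24, 114], [0, 1, -12], [0, 0, 1]]

M = I + N where N = [[0, -4, -1], [0, 0, -2], [0, 0, 0]] is strictly upper-triangular, so N³ = 0.
(I + N)⁶ = I + 6·N + 15·N² = [[1, -24, 114], [0, 1, -12], [0, 0, 1]].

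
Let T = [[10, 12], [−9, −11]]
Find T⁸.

[[−764, −1020], [765, 1021]]

tr T = −1 and det T = −2, so the characteristic polynomial is λ² − (−1)λ + (−2) with roots −2 and 1.
Eigenvectors give P = [[−1, 4], [1, −3]] with P⁻¹ = [[3, 4], [1, 1]], and T = P·diag(−2, 1)·P⁻¹.
Then T⁸ = P·diag(256, 1)·P⁻¹ = [[−256, 4], [256, −3]] · [[3, 4], [1, 1]] = [[−764, −1020], [765, 1021]].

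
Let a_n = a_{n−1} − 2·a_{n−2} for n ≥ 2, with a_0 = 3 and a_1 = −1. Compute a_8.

−39

With companion matrix M = [[1, −2], [1, 0]], [a_n, a_{n−1}]ᵀ = M·[a_{n−1}, a_{n−2}]ᵀ, so [a_8, a_7]ᵀ = M⁷·[a_1, a_0]ᵀ.
M⁷ = [[−3, −14], [7, −10]], giving [a_8, a_7]ᵀ = [[−39], [−37]].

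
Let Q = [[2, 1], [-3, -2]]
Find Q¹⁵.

[[2, 1], [-3, -2]]

Q² = I (check: tr Q = 0 and det Q = -1), so Q¹⁵ = Q since 15 is odd.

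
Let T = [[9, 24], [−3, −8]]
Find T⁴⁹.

T² = T (a projection; rank 1, trace 1), so T⁴⁹ = T.

[[9, 24], [−3, −8]]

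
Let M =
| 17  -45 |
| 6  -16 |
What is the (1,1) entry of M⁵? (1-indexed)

tr M = 1 and det M = -2, so the characteristic polynomial is λ² − (1)λ + (-2) with roots -1 and 2.
Eigenvectors give P = [[-5, 3], [-2, 1]] with P⁻¹ = [[1, -3], [2, -5]], and M = P·diag(-1, 2)·P⁻¹.
Then M⁵ = P·diag(-1, 32)·P⁻¹ = [[5, 96], [2, 32]] · [[1, -3], [2, -5]] = [[197, -495], [66, -166]].

197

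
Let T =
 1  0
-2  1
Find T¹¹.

[[1, 0], [-22, 1]]

T = I + N where N = [[0, 0], [-2, 0]] is strictly lower-triangular, so N² = 0.
(I + N)¹¹ = I + 11·N = [[1, 0], [-22, 1]].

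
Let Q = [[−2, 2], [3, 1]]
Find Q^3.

Q^2 = [[10, −2], [−3, 7]]
Q^3 = [[−26, 18], [27, 1]]

[[−26, 18], [27, 1]]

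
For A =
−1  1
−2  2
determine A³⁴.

A² = A (a projection; rank 1, trace 1), so A³⁴ = A.

[[−1, 1], [−2, 2]]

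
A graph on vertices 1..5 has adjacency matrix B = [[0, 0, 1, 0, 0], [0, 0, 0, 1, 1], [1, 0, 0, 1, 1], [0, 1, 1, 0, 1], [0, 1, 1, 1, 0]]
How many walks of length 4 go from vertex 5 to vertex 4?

15

The number of length-4 walks from vertex 5 to vertex 4 is entry (5,4) of B⁴, where B is the adjacency matrix.
B² = [[1, 0, 0, 1, 1], [0, 2, 2, 1, 1], [0, 2, 3, 1, 1], [1, 1, 1, 3, 2], [1, 1, 1, 2, 3]]
B³ = [[0, 2, 3, 1, 1], [2, 2, 2, 5, 5], [3, 2, 2, 6, 6], [1, 5, 6, 4, 5], [1, 5, 6, 5, 4]]
B⁴ = [[3, 2, 2, 6, 6], [2, 10, 12, 9, 9], [2, 12, 15, 10, 10], [6, 9, 10, 16, 15], [6, 9, 10, 15, 16]]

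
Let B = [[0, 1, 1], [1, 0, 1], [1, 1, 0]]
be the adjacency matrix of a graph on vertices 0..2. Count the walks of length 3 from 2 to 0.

3

The number of length-3 walks from vertex 2 to vertex 0 is entry (2,0) of B^3, where B is the adjacency matrix.
B^2 = [[2, 1, 1], [1, 2, 1], [1, 1, 2]]
B^3 = [[2, 3, 3], [3, 2, 3], [3, 3, 2]]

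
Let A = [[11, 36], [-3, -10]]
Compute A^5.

tr A = 1 and det A = -2, so the characteristic polynomial is λ² − (1)λ + (-2) with roots 2 and -1.
Eigenvectors give P = [[4, -3], [-1, 1]] with P⁻¹ = [[1, 3], [1, 4]], and A = P·diag(2, -1)·P⁻¹.
Then A^5 = P·diag(32, -1)·P⁻¹ = [[128, 3], [-32, -1]] · [[1, 3], [1, 4]] = [[131, 396], [-33, -100]].

[[131, 396], [-33, -100]]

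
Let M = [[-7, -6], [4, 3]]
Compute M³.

[[-79, -78], [52, 51]]

tr M = -4 and det M = 3, so the characteristic polynomial is λ² − (-4)λ + (3) with roots -3 and -1.
Eigenvectors give P = [[3, -1], [-2, 1]] with P⁻¹ = [[1, 1], [2, 3]], and M = P·diag(-3, -1)·P⁻¹.
Then M³ = P·diag(-27, -1)·P⁻¹ = [[-81, 1], [54, -1]] · [[1, 1], [2, 3]] = [[-79, -78], [52, 51]].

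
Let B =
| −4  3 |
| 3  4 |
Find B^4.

B^2 = [[25, 0], [0, 25]]
B^3 = [[−100, 75], [75, 100]]
B^4 = [[625, 0], [0, 625]]

[[625, 0], [0, 625]]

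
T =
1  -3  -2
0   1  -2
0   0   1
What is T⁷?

[[1, -21, 112], [0, 1, -14], [0, 0, 1]]

T = I + N where N = [[0, -3, -2], [0, 0, -2], [0, 0, 0]] is strictly upper-triangular, so N³ = 0.
(I + N)⁷ = I + 7·N + 21·N² = [[1, -21, 112], [0, 1, -14], [0, 0, 1]].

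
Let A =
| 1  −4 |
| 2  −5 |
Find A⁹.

[[19681, −39364], [19682, −39365]]

tr A = −4 and det A = 3, so the characteristic polynomial is λ² − (−4)λ + (3) with roots −1 and −3.
Eigenvectors give P = [[2, −1], [1, −1]] with P⁻¹ = [[1, −1], [1, −2]], and A = P·diag(−1, −3)·P⁻¹.
Then A⁹ = P·diag(−1, −19683)·P⁻¹ = [[−2, 19683], [−1, 19683]] · [[1, −1], [1, −2]] = [[19681, −39364], [19682, −39365]].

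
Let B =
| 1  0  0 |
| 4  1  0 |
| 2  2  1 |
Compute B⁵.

B = I + N where N = [[0, 0, 0], [4, 0, 0], [2, 2, 0]] is strictly lower-triangular, so N³ = 0.
(I + N)⁵ = I + 5·N + 10·N² = [[1, 0, 0], [20, 1, 0], [90, 10, 1]].

[[1, 0, 0], [20, 1, 0], [90, 10, 1]]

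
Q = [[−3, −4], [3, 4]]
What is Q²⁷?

Q² = Q (a projection; rank 1, trace 1), so Q²⁷ = Q.

[[−3, −4], [3, 4]]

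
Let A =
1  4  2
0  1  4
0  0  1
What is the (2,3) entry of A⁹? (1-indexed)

36

A = I + N where N = [[0, 4, 2], [0, 0, 4], [0, 0, 0]] is strictly upper-triangular, so N³ = 0.
(I + N)⁹ = I + 9·N + 36·N² = [[1, 36, 594], [0, 1, 36], [0, 0, 1]].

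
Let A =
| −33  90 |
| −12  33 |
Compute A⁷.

tr A = 0 and det A = −9, so the characteristic polynomial is λ² − (0)λ + (−9) with roots 3 and −3.
Eigenvectors give P = [[−5, 3], [−2, 1]] with P⁻¹ = [[1, −3], [2, −5]], and A = P·diag(3, −3)·P⁻¹.
Then A⁷ = P·diag(2187, −2187)·P⁻¹ = [[−10935, −6561], [−4374, −2187]] · [[1, −3], [2, −5]] = [[−24057, 65610], [−8748, 24057]].

[[−24057, 65610], [−8748, 24057]]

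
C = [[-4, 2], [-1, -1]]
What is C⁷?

[[-4246, 4118], [-2059, 1931]]

tr C = -5 and det C = 6, so the characteristic polynomial is λ² − (-5)λ + (6) with roots -3 and -2.
Eigenvectors give P = [[2, 1], [1, 1]] with P⁻¹ = [[1, -1], [-1, 2]], and C = P·diag(-3, -2)·P⁻¹.
Then C⁷ = P·diag(-2187, -128)·P⁻¹ = [[-4374, -128], [-2187, -128]] · [[1, -1], [-1, 2]] = [[-4246, 4118], [-2059, 1931]].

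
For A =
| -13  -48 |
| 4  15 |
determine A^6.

[[-2183, -8736], [728, 2913]]

tr A = 2 and det A = -3, so the characteristic polynomial is λ² − (2)λ + (-3) with roots 3 and -1.
Eigenvectors give P = [[-3, 4], [1, -1]] with P⁻¹ = [[1, 4], [1, 3]], and A = P·diag(3, -1)·P⁻¹.
Then A^6 = P·diag(729, 1)·P⁻¹ = [[-2187, 4], [729, -1]] · [[1, 4], [1, 3]] = [[-2183, -8736], [728, 2913]].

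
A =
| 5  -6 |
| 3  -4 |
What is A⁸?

tr A = 1 and det A = -2, so the characteristic polynomial is λ² − (1)λ + (-2) with roots 2 and -1.
Eigenvectors give P = [[-2, 1], [-1, 1]] with P⁻¹ = [[-1, 1], [-1, 2]], and A = P·diag(2, -1)·P⁻¹.
Then A⁸ = P·diag(256, 1)·P⁻¹ = [[-512, 1], [-256, 1]] · [[-1, 1], [-1, 2]] = [[511, -510], [255, -254]].

[[511, -510], [255, -254]]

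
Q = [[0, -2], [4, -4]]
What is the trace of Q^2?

0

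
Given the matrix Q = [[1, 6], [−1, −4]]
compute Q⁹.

tr Q = −3 and det Q = 2, so the characteristic polynomial is λ² − (−3)λ + (2) with roots −2 and −1.
Eigenvectors give P = [[−2, 3], [1, −1]] with P⁻¹ = [[1, 3], [1, 2]], and Q = P·diag(−2, −1)·P⁻¹.
Then Q⁹ = P·diag(−512, −1)·P⁻¹ = [[1024, −3], [−512, 1]] · [[1, 3], [1, 2]] = [[1021, 3066], [−511, −1534]].

[[1021, 3066], [−511, −1534]]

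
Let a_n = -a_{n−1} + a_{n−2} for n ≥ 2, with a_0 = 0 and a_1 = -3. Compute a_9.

With companion matrix A = [[-1, 1], [1, 0]], [a_n, a_{n−1}]ᵀ = A·[a_{n−1}, a_{n−2}]ᵀ, so [a_9, a_8]ᵀ = A⁸·[a_1, a_0]ᵀ.
A⁸ = [[34, -21], [-21, 13]], giving [a_9, a_8]ᵀ = [[-102], [63]].

-102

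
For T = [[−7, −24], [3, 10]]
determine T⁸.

[[−2039, −6120], [765, 2296]]

tr T = 3 and det T = 2, so the characteristic polynomial is λ² − (3)λ + (2) with roots 2 and 1.
Eigenvectors give P = [[−8, 3], [3, −1]] with P⁻¹ = [[1, 3], [3, 8]], and T = P·diag(2, 1)·P⁻¹.
Then T⁸ = P·diag(256, 1)·P⁻¹ = [[−2048, 3], [768, −1]] · [[1, 3], [3, 8]] = [[−2039, −6120], [765, 2296]].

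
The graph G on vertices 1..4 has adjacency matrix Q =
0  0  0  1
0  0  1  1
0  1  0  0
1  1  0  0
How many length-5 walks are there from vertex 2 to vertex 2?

The number of length-5 walks from vertex 2 to vertex 2 is entry (2,2) of Q^5, where Q is the adjacency matrix.
Q^2 = [[1, 1, 0, 0], [1, 2, 0, 0], [0, 0, 1, 1], [0, 0, 1, 2]]
Q^3 = [[0, 0, 1, 2], [0, 0, 2, 3], [1, 2, 0, 0], [2, 3, 0, 0]]
Q^4 = [[2, 3, 0, 0], [3, 5, 0, 0], [0, 0, 2, 3], [0, 0, 3, 5]]
Q^5 = [[0, 0, 3, 5], [0, 0, 5, 8], [3, 5, 0, 0], [5, 8, 0, 0]]

0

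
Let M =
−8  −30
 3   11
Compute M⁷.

tr M = 3 and det M = 2, so the characteristic polynomial is λ² − (3)λ + (2) with roots 1 and 2.
Eigenvectors give P = [[10, −3], [−3, 1]] with P⁻¹ = [[1, 3], [3, 10]], and M = P·diag(1, 2)·P⁻¹.
Then M⁷ = P·diag(1, 128)·P⁻¹ = [[10, −384], [−3, 128]] · [[1, 3], [3, 10]] = [[−1142, −3810], [381, 1271]].

[[−1142, −3810], [381, 1271]]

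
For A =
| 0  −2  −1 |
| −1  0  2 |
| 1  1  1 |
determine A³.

A² = [[1, −1, −5], [2, 4, 3], [0, −1, 2]]
A³ = [[−4, −7, −8], [−1, −1, 9], [3, 2, 0]]

[[−4, −7, −8], [−1, −1, 9], [3, 2, 0]]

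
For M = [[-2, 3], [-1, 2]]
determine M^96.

M² = I (check: tr M = 0 and det M = -1), so M^96 = I since 96 is even.

[[1, 0], [0, 1]]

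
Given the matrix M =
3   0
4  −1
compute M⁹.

tr M = 2 and det M = −3, so the characteristic polynomial is λ² − (2)λ + (−3) with roots 3 and −1.
Eigenvectors give P = [[1, 0], [1, −1]] with P⁻¹ = [[1, 0], [1, −1]], and M = P·diag(3, −1)·P⁻¹.
Then M⁹ = P·diag(19683, −1)·P⁻¹ = [[19683, 0], [19683, 1]] · [[1, 0], [1, −1]] = [[19683, 0], [19684, −1]].

[[19683, 0], [19684, −1]]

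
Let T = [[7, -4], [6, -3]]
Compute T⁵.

tr T = 4 and det T = 3, so the characteristic polynomial is λ² − (4)λ + (3) with roots 3 and 1.
Eigenvectors give P = [[1, -2], [1, -3]] with P⁻¹ = [[3, -2], [1, -1]], and T = P·diag(3, 1)·P⁻¹.
Then T⁵ = P·diag(243, 1)·P⁻¹ = [[243, -2], [243, -3]] · [[3, -2], [1, -1]] = [[727, -484], [726, -483]].

[[727, -484], [726, -483]]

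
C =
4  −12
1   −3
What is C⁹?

[[4, −12], [1, −3]]

C² = C (a projection; rank 1, trace 1), so C⁹ = C.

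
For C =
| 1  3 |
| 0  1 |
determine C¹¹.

C = I + N where N = [[0, 3], [0, 0]] is strictly upper-triangular, so N² = 0.
(I + N)¹¹ = I + 11·N = [[1, 33], [0, 1]].

[[1, 33], [0, 1]]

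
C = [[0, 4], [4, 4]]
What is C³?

C² = [[16, 16], [16, 32]]
C³ = [[64, 128], [128, 192]]

[[64, 128], [128, 192]]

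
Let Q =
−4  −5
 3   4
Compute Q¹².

[[1, 0], [0, 1]]

Q² = I (check: tr Q = 0 and det Q = −1), so Q¹² = I since 12 is even.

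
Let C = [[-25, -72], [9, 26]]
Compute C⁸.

[[-2039, -6120], [765, 2296]]

tr C = 1 and det C = -2, so the characteristic polynomial is λ² − (1)λ + (-2) with roots 2 and -1.
Eigenvectors give P = [[8, -3], [-3, 1]] with P⁻¹ = [[-1, -3], [-3, -8]], and C = P·diag(2, -1)·P⁻¹.
Then C⁸ = P·diag(256, 1)·P⁻¹ = [[2048, -3], [-768, 1]] · [[-1, -3], [-3, -8]] = [[-2039, -6120], [765, 2296]].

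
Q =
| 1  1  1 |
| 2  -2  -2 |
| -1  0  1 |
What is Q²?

[[2, -1, 0], [0, 6, 4], [-2, -1, 0]]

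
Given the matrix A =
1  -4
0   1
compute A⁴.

[[1, -16], [0, 1]]

A = I + N where N = [[0, -4], [0, 0]] is strictly upper-triangular, so N² = 0.
(I + N)⁴ = I + 4·N = [[1, -16], [0, 1]].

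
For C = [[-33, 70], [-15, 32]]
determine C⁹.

[[-140853, 282730], [-60585, 121682]]

tr C = -1 and det C = -6, so the characteristic polynomial is λ² − (-1)λ + (-6) with roots 2 and -3.
Eigenvectors give P = [[2, -7], [1, -3]] with P⁻¹ = [[-3, 7], [-1, 2]], and C = P·diag(2, -3)·P⁻¹.
Then C⁹ = P·diag(512, -19683)·P⁻¹ = [[1024, 137781], [512, 59049]] · [[-3, 7], [-1, 2]] = [[-140853, 282730], [-60585, 121682]].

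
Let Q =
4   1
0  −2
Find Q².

[[16, 2], [0, 4]]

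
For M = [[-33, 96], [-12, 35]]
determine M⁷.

tr M = 2 and det M = -3, so the characteristic polynomial is λ² − (2)λ + (-3) with roots -1 and 3.
Eigenvectors give P = [[3, -8], [1, -3]] with P⁻¹ = [[3, -8], [1, -3]], and M = P·diag(-1, 3)·P⁻¹.
Then M⁷ = P·diag(-1, 2187)·P⁻¹ = [[-3, -17496], [-1, -6561]] · [[3, -8], [1, -3]] = [[-17505, 52512], [-6564, 19691]].

[[-17505, 52512], [-6564, 19691]]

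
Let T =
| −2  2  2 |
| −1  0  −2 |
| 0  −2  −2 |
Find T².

[[2, −8, −12], [2, 2, 2], [2, 4, 8]]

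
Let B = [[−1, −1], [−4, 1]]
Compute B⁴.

[[25, 0], [0, 25]]

B² = [[5, 0], [0, 5]]
B³ = [[−5, −5], [−20, 5]]
B⁴ = [[25, 0], [0, 25]]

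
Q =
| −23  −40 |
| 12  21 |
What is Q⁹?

[[−118103, −196840], [59052, 98421]]

tr Q = −2 and det Q = −3, so the characteristic polynomial is λ² − (−2)λ + (−3) with roots −3 and 1.
Eigenvectors give P = [[−2, −5], [1, 3]] with P⁻¹ = [[−3, −5], [1, 2]], and Q = P·diag(−3, 1)·P⁻¹.
Then Q⁹ = P·diag(−19683, 1)·P⁻¹ = [[39366, −5], [−19683, 3]] · [[−3, −5], [1, 2]] = [[−118103, −196840], [59052, 98421]].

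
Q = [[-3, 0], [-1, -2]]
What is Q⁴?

tr Q = -5 and det Q = 6, so the characteristic polynomial is λ² − (-5)λ + (6) with roots -3 and -2.
Eigenvectors give P = [[-1, 0], [-1, 1]] with P⁻¹ = [[-1, 0], [-1, 1]], and Q = P·diag(-3, -2)·P⁻¹.
Then Q⁴ = P·diag(81, 16)·P⁻¹ = [[-81, 0], [-81, 16]] · [[-1, 0], [-1, 1]] = [[81, 0], [65, 16]].

[[81, 0], [65, 16]]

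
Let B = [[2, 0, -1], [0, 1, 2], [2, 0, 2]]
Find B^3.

B^2 = [[2, 0, -4], [4, 1, 6], [8, 0, 2]]
B^3 = [[-4, 0, -10], [20, 1, 10], [20, 0, -4]]

[[-4, 0, -10], [20, 1, 10], [20, 0, -4]]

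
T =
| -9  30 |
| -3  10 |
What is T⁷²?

T² = T (a projection; rank 1, trace 1), so T⁷² = T.

[[-9, 30], [-3, 10]]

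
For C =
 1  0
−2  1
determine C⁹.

[[1, 0], [−18, 1]]

C = I + N where N = [[0, 0], [−2, 0]] is strictly lower-triangular, so N² = 0.
(I + N)⁹ = I + 9·N = [[1, 0], [−18, 1]].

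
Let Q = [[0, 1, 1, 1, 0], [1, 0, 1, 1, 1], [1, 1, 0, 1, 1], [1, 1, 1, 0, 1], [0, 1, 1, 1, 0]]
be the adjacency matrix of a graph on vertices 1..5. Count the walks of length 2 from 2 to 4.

3

The number of length-2 walks from vertex 2 to vertex 4 is entry (2,4) of Q², where Q is the adjacency matrix.
Q² = [[3, 2, 2, 2, 3], [2, 4, 3, 3, 2], [2, 3, 4, 3, 2], [2, 3, 3, 4, 2], [3, 2, 2, 2, 3]]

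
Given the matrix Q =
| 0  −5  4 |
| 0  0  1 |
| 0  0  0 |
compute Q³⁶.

[[0, 0, 0], [0, 0, 0], [0, 0, 0]]

Q is strictly triangular, hence nilpotent: Q³ = 0, so Q³⁶ = 0.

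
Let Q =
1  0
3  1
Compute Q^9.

[[1, 0], [27, 1]]

Q = I + N where N = [[0, 0], [3, 0]] is strictly lower-triangular, so N^2 = 0.
(I + N)^9 = I + 9·N = [[1, 0], [27, 1]].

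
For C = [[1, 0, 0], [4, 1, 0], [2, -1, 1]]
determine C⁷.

C = I + N where N = [[0, 0, 0], [4, 0, 0], [2, -1, 0]] is strictly lower-triangular, so N³ = 0.
(I + N)⁷ = I + 7·N + 21·N² = [[1, 0, 0], [28, 1, 0], [-70, -7, 1]].

[[1, 0, 0], [28, 1, 0], [-70, -7, 1]]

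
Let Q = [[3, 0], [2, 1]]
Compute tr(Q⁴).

82

tr Q = 4 and det Q = 3, so the characteristic polynomial is λ² − (4)λ + (3) with roots 3 and 1.
Eigenvectors give P = [[1, 0], [1, -1]] with P⁻¹ = [[1, 0], [1, -1]], and Q = P·diag(3, 1)·P⁻¹.
Then Q⁴ = P·diag(81, 1)·P⁻¹ = [[81, 0], [81, -1]] · [[1, 0], [1, -1]] = [[81, 0], [80, 1]].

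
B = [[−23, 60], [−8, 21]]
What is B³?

tr B = −2 and det B = −3, so the characteristic polynomial is λ² − (−2)λ + (−3) with roots −3 and 1.
Eigenvectors give P = [[3, −5], [1, −2]] with P⁻¹ = [[2, −5], [1, −3]], and B = P·diag(−3, 1)·P⁻¹.
Then B³ = P·diag(−27, 1)·P⁻¹ = [[−81, −5], [−27, −2]] · [[2, −5], [1, −3]] = [[−167, 420], [−56, 141]].

[[−167, 420], [−56, 141]]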